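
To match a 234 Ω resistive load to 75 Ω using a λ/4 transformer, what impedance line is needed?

Z_qwt = √(Z_0·R_L) = √(75 × 234) = √17550

Z_qwt ≈ 132 Ω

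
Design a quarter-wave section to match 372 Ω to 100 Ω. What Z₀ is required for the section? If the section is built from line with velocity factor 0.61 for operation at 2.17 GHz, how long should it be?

Z_qwt ≈ 193 Ω; length ≈ 2.11 cm

Z_qwt = √(Z_0·R_L) = √(100 × 372) = √37200
λ = 0.61·c/f = 0.0843 m, so l = λ/4 = 0.0211 m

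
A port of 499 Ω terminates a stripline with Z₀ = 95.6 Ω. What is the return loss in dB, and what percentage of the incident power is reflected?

Γ = (499 − 95.6)/(499 + 95.6) = 0.678
RL = −20·log₁₀(0.678) = 3.37 dB
P_refl/P_inc = |Γ|² = 0.46

RL ≈ 3.37 dB; 46% of incident power reflected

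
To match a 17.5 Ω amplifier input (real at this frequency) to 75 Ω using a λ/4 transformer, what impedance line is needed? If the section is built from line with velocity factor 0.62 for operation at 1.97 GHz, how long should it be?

Z_qwt ≈ 36.2 Ω; length ≈ 2.36 cm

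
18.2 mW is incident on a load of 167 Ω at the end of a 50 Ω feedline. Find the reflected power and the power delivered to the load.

Γ = (167 − 50)/(167 + 50) = 0.539
|Γ|² = 0.291
P_refl = |Γ|²·P_inc = 5.29 mW, P_del = (1 − |Γ|²)·P_inc = 12.9 mW

P_reflected ≈ 5.29 mW; P_delivered ≈ 12.9 mW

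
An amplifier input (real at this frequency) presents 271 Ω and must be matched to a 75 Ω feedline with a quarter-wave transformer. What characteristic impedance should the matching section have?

Z_qwt = √(Z_0·R_L) = √(75 × 271) = √20320

Z_qwt ≈ 143 Ω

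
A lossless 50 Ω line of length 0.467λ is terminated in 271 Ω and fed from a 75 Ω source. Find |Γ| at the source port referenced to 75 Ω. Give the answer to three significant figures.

βl = 2π × 0.467 = 168°
tan(βl) = -0.21
Z_in = Z_0·(Z_L + jZ_0·tanβl)/(Z_0 + jZ_L·tanβl) = 123 + j130 Ω
Γ_s = (Z_in − Z_s)/(Z_in + Z_s) = (48 + j130)/(198 + j130), |Γ_s| = 0.584

|Γ| ≈ 0.584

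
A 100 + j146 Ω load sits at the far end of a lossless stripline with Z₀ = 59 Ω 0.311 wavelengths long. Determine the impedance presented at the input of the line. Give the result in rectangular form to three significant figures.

βl = 2π × 0.311 = 112°
tan(βl) = tan(112°) = -2.48
Z_in = Z_0·(Z_L + jZ_0·tanβl)/(Z_0 + jZ_L·tanβl)
     = 59·(100 − j0.324)/(421 − j248)

Z_in ≈ 10.4 + j6.09 Ω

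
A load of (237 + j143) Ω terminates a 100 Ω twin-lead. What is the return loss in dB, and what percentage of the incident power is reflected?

RL ≈ 5.34 dB; 29.3% of incident power reflected

Γ = (137 + j143)/(337 + j143), |Γ| = 0.541
RL = −20·log₁₀(0.541) = 5.34 dB
P_refl/P_inc = |Γ|² = 0.293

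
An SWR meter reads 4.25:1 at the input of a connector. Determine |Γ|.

|Γ| ≈ 0.619

|Γ| = (S − 1)/(S + 1) = (4.25 − 1)/(4.25 + 1) = 3.25/5.25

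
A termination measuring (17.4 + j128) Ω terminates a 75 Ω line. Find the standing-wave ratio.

VSWR ≈ 17

Γ = (Z_L − Z_0)/(Z_L + Z_0) = (-57.6 + j128)/(92.4 + j128)
|Γ| = 140/158 = 0.889
VSWR = (1 + |Γ|)/(1 − |Γ|) = 1.89/0.111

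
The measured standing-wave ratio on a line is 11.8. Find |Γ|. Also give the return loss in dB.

|Γ| = (S − 1)/(S + 1) = (11.8 − 1)/(11.8 + 1) = 10.8/12.8
RL = −20·log₁₀|Γ| = −20·log₁₀(0.844)

|Γ| ≈ 0.844; return loss ≈ 1.48 dB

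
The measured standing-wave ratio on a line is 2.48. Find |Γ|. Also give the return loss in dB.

|Γ| ≈ 0.425; return loss ≈ 7.43 dB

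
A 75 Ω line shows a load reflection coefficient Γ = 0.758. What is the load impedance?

Z_L = Z_0·(1 + Γ)/(1 − Γ) = 75·(1.76)/(0.242)

Z_L ≈ 545 Ω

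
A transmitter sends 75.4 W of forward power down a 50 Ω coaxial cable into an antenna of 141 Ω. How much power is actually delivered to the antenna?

P_delivered ≈ 58.3 W

Γ = (141 − 50)/(141 + 50) = 0.476
|Γ|² = 0.227
P_refl = |Γ|²·P_inc = 17.1 W, P_del = (1 − |Γ|²)·P_inc = 58.3 W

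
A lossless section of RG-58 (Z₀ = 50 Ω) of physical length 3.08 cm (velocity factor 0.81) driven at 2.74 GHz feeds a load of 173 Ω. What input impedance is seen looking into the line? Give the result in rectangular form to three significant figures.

λ = v/f = 0.81·c / 2.74 GHz = 0.0887 m
βl = 2π·l/λ = 2π × 0.347 = 125°
tan(βl) = tan(125°) = -1.43
Z_in = Z_0·(Z_L + jZ_0·tanβl)/(Z_0 + jZ_L·tanβl)
     = 50·(173 − j71.3)/(50 − j247)

Z_in ≈ 20.7 + j30.9 Ω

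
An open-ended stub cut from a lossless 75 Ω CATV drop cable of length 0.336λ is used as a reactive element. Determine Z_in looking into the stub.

βl = 2π × 0.336 = 121°
tan(βl) = -1.67
For an open-ended stub, Z_in = −jZ_0·cot(βl) = −jZ_0/tan(βl)

Z_in ≈ +j45 Ω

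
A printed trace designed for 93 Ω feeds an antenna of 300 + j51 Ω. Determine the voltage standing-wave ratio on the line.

VSWR ≈ 3.33

Γ = (Z_L − Z_0)/(Z_L + Z_0) = (207 + j51)/(393 + j51)
|Γ| = 213/396 = 0.538
VSWR = (1 + |Γ|)/(1 − |Γ|) = 1.54/0.462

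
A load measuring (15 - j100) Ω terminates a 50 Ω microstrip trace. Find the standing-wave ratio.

Γ = (Z_L − Z_0)/(Z_L + Z_0) = (-35 − j100)/(65 − j100)
|Γ| = 106/119 = 0.888
VSWR = (1 + |Γ|)/(1 − |Γ|) = 1.89/0.112

VSWR ≈ 16.9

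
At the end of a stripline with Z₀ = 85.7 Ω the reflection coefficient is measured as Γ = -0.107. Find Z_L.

Z_L = Z_0·(1 + Γ)/(1 − Γ) = 85.7·(0.893)/(1.11)

Z_L ≈ 69.1 Ω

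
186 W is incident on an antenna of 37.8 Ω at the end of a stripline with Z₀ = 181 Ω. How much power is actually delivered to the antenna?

P_delivered ≈ 106 W

Γ = (37.8 − 181)/(37.8 + 181) = -0.654
|Γ|² = 0.428
P_refl = |Γ|²·P_inc = 79.7 W, P_del = (1 − |Γ|²)·P_inc = 106 W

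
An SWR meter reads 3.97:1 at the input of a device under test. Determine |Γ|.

|Γ| = (S − 1)/(S + 1) = (3.97 − 1)/(3.97 + 1) = 2.97/4.97

|Γ| ≈ 0.598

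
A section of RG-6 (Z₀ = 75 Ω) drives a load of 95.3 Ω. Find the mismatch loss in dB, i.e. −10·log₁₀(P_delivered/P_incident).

mismatch loss ≈ 0.0622 dB

Γ = (95.3 − 75)/(95.3 + 75) = 0.119
|Γ|² = 0.0142, so P_del/P_inc = 1 − |Γ|² = 0.986
ML = −10·log₁₀(1 − |Γ|²)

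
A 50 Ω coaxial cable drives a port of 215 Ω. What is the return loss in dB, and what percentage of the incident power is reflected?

RL ≈ 4.12 dB; 38.8% of incident power reflected

Γ = (215 − 50)/(215 + 50) = 0.623
RL = −20·log₁₀(0.623) = 4.12 dB
P_refl/P_inc = |Γ|² = 0.388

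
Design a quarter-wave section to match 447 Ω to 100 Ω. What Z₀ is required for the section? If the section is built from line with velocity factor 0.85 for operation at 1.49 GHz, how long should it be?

Z_qwt ≈ 211 Ω; length ≈ 4.28 cm

Z_qwt = √(Z_0·R_L) = √(100 × 447) = √44700
λ = 0.85·c/f = 0.171 m, so l = λ/4 = 0.0428 m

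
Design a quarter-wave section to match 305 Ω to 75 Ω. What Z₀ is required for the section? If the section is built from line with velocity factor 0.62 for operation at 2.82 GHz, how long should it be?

Z_qwt ≈ 151 Ω; length ≈ 1.65 cm

Z_qwt = √(Z_0·R_L) = √(75 × 305) = √22880
λ = 0.62·c/f = 0.066 m, so l = λ/4 = 0.0165 m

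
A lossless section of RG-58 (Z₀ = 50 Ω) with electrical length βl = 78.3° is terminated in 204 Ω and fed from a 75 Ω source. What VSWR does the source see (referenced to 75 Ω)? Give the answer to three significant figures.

VSWR ≈ 5.98

tan(βl) = 4.83
Z_in = Z_0·(Z_L + jZ_0·tanβl)/(Z_0 + jZ_L·tanβl) = 12.7 − j9.71 Ω
Γ_s = (Z_in − Z_s)/(Z_in + Z_s) = (-62.3 − j9.71)/(87.7 − j9.71), |Γ_s| = 0.714
VSWR = (1 + |Γ_s|)/(1 − |Γ_s|)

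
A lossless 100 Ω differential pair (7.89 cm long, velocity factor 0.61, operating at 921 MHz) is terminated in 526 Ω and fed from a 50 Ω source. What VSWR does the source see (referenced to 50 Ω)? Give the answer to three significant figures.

λ = v/f = 0.61·c / 921 MHz = 0.199 m
βl = 2π·l/λ = 2π × 0.397 = 143°
tan(βl) = -0.755
Z_in = Z_0·(Z_L + jZ_0·tanβl)/(Z_0 + jZ_L·tanβl) = 49.2 + j120 Ω
Γ_s = (Z_in − Z_s)/(Z_in + Z_s) = (-0.75 + j120)/(99.2 + j120), |Γ_s| = 0.771
VSWR = (1 + |Γ_s|)/(1 − |Γ_s|)

VSWR ≈ 7.73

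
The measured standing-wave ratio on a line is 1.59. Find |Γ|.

|Γ| ≈ 0.228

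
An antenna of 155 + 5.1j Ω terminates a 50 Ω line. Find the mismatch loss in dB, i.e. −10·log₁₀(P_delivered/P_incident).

Γ = (105 + j5.1)/(205 + j5.1), |Γ| = 0.513
|Γ|² = 0.263, so P_del/P_inc = 1 − |Γ|² = 0.737
ML = −10·log₁₀(1 − |Γ|²)

mismatch loss ≈ 1.32 dB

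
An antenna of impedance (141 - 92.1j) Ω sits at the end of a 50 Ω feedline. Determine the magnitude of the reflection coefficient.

Γ = (Z_L − Z_0)/(Z_L + Z_0) = (91 − j92.1)/(191 − j92.1)
|Γ| = 129/212

|Γ| ≈ 0.611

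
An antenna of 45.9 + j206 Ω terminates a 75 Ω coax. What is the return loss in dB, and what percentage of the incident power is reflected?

RL ≈ 1.2 dB; 75.9% of incident power reflected

Γ = (-29.1 + j206)/(120.9 + j206), |Γ| = 0.871
RL = −20·log₁₀(0.871) = 1.2 dB
P_refl/P_inc = |Γ|² = 0.759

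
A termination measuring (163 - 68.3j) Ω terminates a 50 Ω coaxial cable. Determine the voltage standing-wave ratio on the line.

VSWR ≈ 3.88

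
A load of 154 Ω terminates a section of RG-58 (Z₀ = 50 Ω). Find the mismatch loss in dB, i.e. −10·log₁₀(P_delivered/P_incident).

mismatch loss ≈ 1.31 dB

Γ = (154 − 50)/(154 + 50) = 0.51
|Γ|² = 0.26, so P_del/P_inc = 1 − |Γ|² = 0.74
ML = −10·log₁₀(1 − |Γ|²)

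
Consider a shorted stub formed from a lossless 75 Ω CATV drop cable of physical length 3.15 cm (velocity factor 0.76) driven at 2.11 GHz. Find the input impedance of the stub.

Z_in ≈ −j281 Ω

λ = v/f = 0.76·c / 2.11 GHz = 0.108 m
βl = 2π·l/λ = 2π × 0.292 = 105°
tan(βl) = -3.75
For a shorted stub, Z_in = jZ_0·tan(βl)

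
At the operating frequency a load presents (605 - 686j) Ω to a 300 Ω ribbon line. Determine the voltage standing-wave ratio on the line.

VSWR ≈ 4.9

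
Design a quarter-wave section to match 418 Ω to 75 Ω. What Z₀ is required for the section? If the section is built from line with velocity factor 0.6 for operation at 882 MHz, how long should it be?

Z_qwt ≈ 177 Ω; length ≈ 5.1 cm

Z_qwt = √(Z_0·R_L) = √(75 × 418) = √31350
λ = 0.6·c/f = 0.204 m, so l = λ/4 = 0.051 m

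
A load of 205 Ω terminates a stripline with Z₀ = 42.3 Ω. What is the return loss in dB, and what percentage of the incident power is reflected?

Γ = (205 − 42.3)/(205 + 42.3) = 0.658
RL = −20·log₁₀(0.658) = 3.64 dB
P_refl/P_inc = |Γ|² = 0.433

RL ≈ 3.64 dB; 43.3% of incident power reflected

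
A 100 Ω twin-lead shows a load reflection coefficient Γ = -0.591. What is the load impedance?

Z_L ≈ 25.7 Ω

Z_L = Z_0·(1 + Γ)/(1 − Γ) = 100·(0.409)/(1.59)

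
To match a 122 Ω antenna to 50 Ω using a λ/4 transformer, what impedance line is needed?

Z_qwt = √(Z_0·R_L) = √(50 × 122) = √6100

Z_qwt ≈ 78.1 Ω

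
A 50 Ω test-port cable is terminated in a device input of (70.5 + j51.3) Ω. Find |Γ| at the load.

|Γ| ≈ 0.422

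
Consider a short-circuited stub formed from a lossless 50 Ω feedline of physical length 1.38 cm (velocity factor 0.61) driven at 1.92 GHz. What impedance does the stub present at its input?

Z_in ≈ +j64.3 Ω

λ = v/f = 0.61·c / 1.92 GHz = 0.0953 m
βl = 2π·l/λ = 2π × 0.145 = 52.1°
tan(βl) = 1.29
For a short-circuited stub, Z_in = jZ_0·tan(βl)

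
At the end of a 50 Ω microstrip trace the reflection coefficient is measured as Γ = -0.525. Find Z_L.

Z_L ≈ 15.6 Ω

Z_L = Z_0·(1 + Γ)/(1 − Γ) = 50·(0.475)/(1.52)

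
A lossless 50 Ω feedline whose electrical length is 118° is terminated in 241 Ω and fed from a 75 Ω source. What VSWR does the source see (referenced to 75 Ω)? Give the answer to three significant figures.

tan(βl) = -1.88
Z_in = Z_0·(Z_L + jZ_0·tanβl)/(Z_0 + jZ_L·tanβl) = 13.1 + j25.1 Ω
Γ_s = (Z_in − Z_s)/(Z_in + Z_s) = (-61.9 + j25.1)/(88.1 + j25.1), |Γ_s| = 0.728
VSWR = (1 + |Γ_s|)/(1 − |Γ_s|)

VSWR ≈ 6.36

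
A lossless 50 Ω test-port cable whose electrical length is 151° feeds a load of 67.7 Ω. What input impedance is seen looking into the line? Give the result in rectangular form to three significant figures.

tan(βl) = tan(151°) = -0.554
Z_in = Z_0·(Z_L + jZ_0·tanβl)/(Z_0 + jZ_L·tanβl)
     = 50·(67.7 − j27.7)/(50 − j37.5)

Z_in ≈ 56.6 + j14.8 Ω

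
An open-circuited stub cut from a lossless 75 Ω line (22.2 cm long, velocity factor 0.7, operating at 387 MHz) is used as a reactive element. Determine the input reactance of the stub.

X_in ≈ 117 Ω (inductive)

λ = v/f = 0.7·c / 387 MHz = 0.543 m
βl = 2π·l/λ = 2π × 0.409 = 147°
tan(βl) = -0.642
For an open-circuited stub, Z_in = −jZ_0·cot(βl) = −jZ_0/tan(βl)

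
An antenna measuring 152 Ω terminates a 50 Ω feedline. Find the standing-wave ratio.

VSWR ≈ 3.04

Γ = (152 − 50)/(152 + 50) = 0.505
VSWR = (1 + 0.505)/(1 − 0.505)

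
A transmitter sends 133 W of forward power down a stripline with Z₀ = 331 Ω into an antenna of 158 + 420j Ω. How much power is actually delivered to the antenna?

P_delivered ≈ 67 W

|Γ| = |(-173 + j420)/(489 + j420)| = 0.705
|Γ|² = 0.497
P_refl = |Γ|²·P_inc = 66 W, P_del = (1 − |Γ|²)·P_inc = 67 W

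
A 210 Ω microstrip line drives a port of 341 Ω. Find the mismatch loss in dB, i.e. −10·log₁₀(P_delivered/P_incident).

Γ = (341 − 210)/(341 + 210) = 0.238
|Γ|² = 0.0565, so P_del/P_inc = 1 − |Γ|² = 0.943
ML = −10·log₁₀(1 − |Γ|²)

mismatch loss ≈ 0.253 dB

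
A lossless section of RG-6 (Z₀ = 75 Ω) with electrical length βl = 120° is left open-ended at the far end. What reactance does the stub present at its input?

X_in ≈ 43.3 Ω (inductive)

tan(βl) = -1.73
For an open-ended stub, Z_in = −jZ_0·cot(βl) = −jZ_0/tan(βl)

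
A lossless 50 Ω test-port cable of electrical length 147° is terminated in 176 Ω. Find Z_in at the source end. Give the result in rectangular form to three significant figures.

Z_in ≈ 40.2 + j59.4 Ω

tan(βl) = tan(147°) = -0.649
Z_in = Z_0·(Z_L + jZ_0·tanβl)/(Z_0 + jZ_L·tanβl)
     = 50·(176 − j32.5)/(50 − j114)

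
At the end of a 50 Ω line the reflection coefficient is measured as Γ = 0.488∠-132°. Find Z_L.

Z_L = Z_0·(1 + Γ)/(1 − Γ) = 50·(0.673 − j0.363)/(1.33 + j0.363)

Z_L ≈ 20.1 − j19.2 Ω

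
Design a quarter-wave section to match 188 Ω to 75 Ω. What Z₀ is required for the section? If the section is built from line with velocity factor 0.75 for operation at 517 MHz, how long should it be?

Z_qwt = √(Z_0·R_L) = √(75 × 188) = √14100
λ = 0.75·c/f = 0.435 m, so l = λ/4 = 0.109 m

Z_qwt ≈ 119 Ω; length ≈ 10.9 cm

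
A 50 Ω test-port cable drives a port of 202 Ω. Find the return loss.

RL ≈ 4.39 dB

Γ = (202 − 50)/(202 + 50) = 0.603
RL = −20·log₁₀|Γ| = −20·log₁₀(0.603)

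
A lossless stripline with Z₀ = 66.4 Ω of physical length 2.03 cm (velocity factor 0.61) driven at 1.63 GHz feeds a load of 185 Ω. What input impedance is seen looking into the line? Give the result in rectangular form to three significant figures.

Z_in ≈ 28.2 − j26.1 Ω

λ = v/f = 0.61·c / 1.63 GHz = 0.112 m
βl = 2π·l/λ = 2π × 0.181 = 65.1°
tan(βl) = tan(65.1°) = 2.15
Z_in = Z_0·(Z_L + jZ_0·tanβl)/(Z_0 + jZ_L·tanβl)
     = 66.4·(185 + j143)/(66.4 + j398)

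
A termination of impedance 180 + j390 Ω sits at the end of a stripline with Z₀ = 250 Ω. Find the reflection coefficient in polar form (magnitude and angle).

Γ ≈ 0.683 ∠ 58°

Γ = (Z_L − Z_0)/(Z_L + Z_0) = (-70 + j390)/(430 + j390)
|Γ| = 396/581 = 0.683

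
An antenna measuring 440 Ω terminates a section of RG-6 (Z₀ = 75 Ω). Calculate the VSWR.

VSWR ≈ 5.87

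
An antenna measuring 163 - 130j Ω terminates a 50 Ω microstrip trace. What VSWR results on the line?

VSWR ≈ 5.46

Γ = (Z_L − Z_0)/(Z_L + Z_0) = (113 − j130)/(213 − j130)
|Γ| = 172/250 = 0.69
VSWR = (1 + |Γ|)/(1 − |Γ|) = 1.69/0.31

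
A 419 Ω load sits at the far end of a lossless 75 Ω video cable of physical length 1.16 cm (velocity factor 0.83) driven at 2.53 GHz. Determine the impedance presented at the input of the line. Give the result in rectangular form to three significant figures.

Z_in ≈ 28.4 − j76.5 Ω

λ = v/f = 0.83·c / 2.53 GHz = 0.0984 m
βl = 2π·l/λ = 2π × 0.118 = 42.4°
tan(βl) = tan(42.4°) = 0.914
Z_in = Z_0·(Z_L + jZ_0·tanβl)/(Z_0 + jZ_L·tanβl)
     = 75·(419 + j68.6)/(75 + j383)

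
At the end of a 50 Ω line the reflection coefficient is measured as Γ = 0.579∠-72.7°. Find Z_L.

Z_L ≈ 33.5 − j55.8 Ω

Z_L = Z_0·(1 + Γ)/(1 − Γ) = 50·(1.17 − j0.553)/(0.828 + j0.553)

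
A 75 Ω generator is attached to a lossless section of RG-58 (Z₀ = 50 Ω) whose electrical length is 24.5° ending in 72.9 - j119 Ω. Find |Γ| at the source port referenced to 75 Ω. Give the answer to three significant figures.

|Γ| ≈ 0.719

tan(βl) = 0.456
Z_in = Z_0·(Z_L + jZ_0·tanβl)/(Z_0 + jZ_L·tanβl) = 18.4 − j52 Ω
Γ_s = (Z_in − Z_s)/(Z_in + Z_s) = (-56.6 − j52)/(93.4 − j52), |Γ_s| = 0.719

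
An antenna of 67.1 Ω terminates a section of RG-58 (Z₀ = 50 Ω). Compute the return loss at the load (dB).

Γ = (67.1 − 50)/(67.1 + 50) = 0.146
RL = −20·log₁₀|Γ| = −20·log₁₀(0.146)

RL ≈ 16.7 dB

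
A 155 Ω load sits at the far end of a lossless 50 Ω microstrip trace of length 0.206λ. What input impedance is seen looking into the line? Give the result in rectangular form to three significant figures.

Z_in ≈ 17.3 − j12.6 Ω

βl = 2π × 0.206 = 74.2°
tan(βl) = tan(74.2°) = 3.52
Z_in = Z_0·(Z_L + jZ_0·tanβl)/(Z_0 + jZ_L·tanβl)
     = 50·(155 + j176)/(50 + j546)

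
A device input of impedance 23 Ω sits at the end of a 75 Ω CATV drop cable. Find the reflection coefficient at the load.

Γ = (Z_L − Z_0)/(Z_L + Z_0) = (23 − 75)/(23 + 75) = -52/98

Γ = -0.531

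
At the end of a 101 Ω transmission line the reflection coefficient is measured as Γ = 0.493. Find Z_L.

Z_L = Z_0·(1 + Γ)/(1 − Γ) = 101·(1.49)/(0.507)

Z_L ≈ 297 Ω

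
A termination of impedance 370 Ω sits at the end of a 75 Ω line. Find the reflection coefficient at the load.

Γ = 0.663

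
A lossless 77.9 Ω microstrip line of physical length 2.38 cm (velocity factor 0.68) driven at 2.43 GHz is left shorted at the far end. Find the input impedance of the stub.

Z_in ≈ −j365 Ω

λ = v/f = 0.68·c / 2.43 GHz = 0.084 m
βl = 2π·l/λ = 2π × 0.284 = 102°
tan(βl) = -4.68
For a shorted stub, Z_in = jZ_0·tan(βl)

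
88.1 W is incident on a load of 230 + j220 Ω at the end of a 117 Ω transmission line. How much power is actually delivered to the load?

|Γ| = |(113 + j220)/(347 + j220)| = 0.602
|Γ|² = 0.362
P_refl = |Γ|²·P_inc = 31.9 W, P_del = (1 − |Γ|²)·P_inc = 56.2 W

P_delivered ≈ 56.2 W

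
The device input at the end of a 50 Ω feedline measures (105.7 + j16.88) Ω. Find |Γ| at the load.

Γ = (Z_L − Z_0)/(Z_L + Z_0) = (55.7 + j16.88)/(155.7 + j16.88)
|Γ| = 58.2/157

|Γ| ≈ 0.372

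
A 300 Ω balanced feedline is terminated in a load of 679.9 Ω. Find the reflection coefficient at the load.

Γ = (Z_L − Z_0)/(Z_L + Z_0) = (679.9 − 300)/(679.9 + 300) = 379.9/979.9

Γ = 0.388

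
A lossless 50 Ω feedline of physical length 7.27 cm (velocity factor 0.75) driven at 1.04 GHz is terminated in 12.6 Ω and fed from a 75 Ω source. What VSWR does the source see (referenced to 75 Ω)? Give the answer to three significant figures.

VSWR ≈ 3.56

λ = v/f = 0.75·c / 1.04 GHz = 0.216 m
βl = 2π·l/λ = 2π × 0.336 = 121°
tan(βl) = -1.67
Z_in = Z_0·(Z_L + jZ_0·tanβl)/(Z_0 + jZ_L·tanβl) = 40.4 − j66.3 Ω
Γ_s = (Z_in − Z_s)/(Z_in + Z_s) = (-34.6 − j66.3)/(115 − j66.3), |Γ_s| = 0.562
VSWR = (1 + |Γ_s|)/(1 − |Γ_s|)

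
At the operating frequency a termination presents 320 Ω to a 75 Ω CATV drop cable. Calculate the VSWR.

VSWR ≈ 4.27

For a purely resistive load, VSWR = R_L/Z_0 or Z_0/R_L (whichever > 1) = 320/75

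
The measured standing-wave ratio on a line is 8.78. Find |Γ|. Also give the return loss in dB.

|Γ| = (S − 1)/(S + 1) = (8.78 − 1)/(8.78 + 1) = 7.78/9.78
RL = −20·log₁₀|Γ| = −20·log₁₀(0.796)

|Γ| ≈ 0.796; return loss ≈ 1.99 dB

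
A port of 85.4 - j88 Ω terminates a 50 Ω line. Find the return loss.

RL ≈ 4.62 dB

Γ = (35.4 − j88)/(135.4 − j88), |Γ| = 0.587
RL = −20·log₁₀|Γ| = −20·log₁₀(0.587)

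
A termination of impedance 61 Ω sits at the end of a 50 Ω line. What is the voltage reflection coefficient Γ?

Γ = 0.0991

Γ = (Z_L − Z_0)/(Z_L + Z_0) = (61 − 50)/(61 + 50) = 11/111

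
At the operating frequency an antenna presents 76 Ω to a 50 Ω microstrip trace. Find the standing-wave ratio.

Γ = (76 − 50)/(76 + 50) = 0.206
VSWR = (1 + 0.206)/(1 − 0.206)

VSWR ≈ 1.52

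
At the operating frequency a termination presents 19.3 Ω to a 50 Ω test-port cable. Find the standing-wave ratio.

Γ = (19.3 − 50)/(19.3 + 50) = -0.443
VSWR = (1 + 0.443)/(1 − 0.443)

VSWR ≈ 2.59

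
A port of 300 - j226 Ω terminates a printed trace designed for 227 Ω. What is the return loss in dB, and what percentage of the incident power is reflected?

Γ = (73 − j226)/(527 − j226), |Γ| = 0.414
RL = −20·log₁₀(0.414) = 7.66 dB
P_refl/P_inc = |Γ|² = 0.172

RL ≈ 7.66 dB; 17.2% of incident power reflected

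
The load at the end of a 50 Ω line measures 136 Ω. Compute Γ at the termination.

Γ = 0.462

Γ = (Z_L − Z_0)/(Z_L + Z_0) = (136 − 50)/(136 + 50) = 86/186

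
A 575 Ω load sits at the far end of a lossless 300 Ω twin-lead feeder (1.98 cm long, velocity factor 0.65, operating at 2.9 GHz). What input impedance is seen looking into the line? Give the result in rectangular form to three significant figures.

Z_in ≈ 166 + j61.3 Ω

λ = v/f = 0.65·c / 2.9 GHz = 0.0672 m
βl = 2π·l/λ = 2π × 0.294 = 106°
tan(βl) = tan(106°) = -3.49
Z_in = Z_0·(Z_L + jZ_0·tanβl)/(Z_0 + jZ_L·tanβl)
     = 300·(575 − j1050)/(300 − j2000)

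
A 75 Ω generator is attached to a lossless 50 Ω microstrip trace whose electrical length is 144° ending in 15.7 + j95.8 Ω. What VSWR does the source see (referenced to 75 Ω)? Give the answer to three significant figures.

tan(βl) = -0.727
Z_in = Z_0·(Z_L + jZ_0·tanβl)/(Z_0 + jZ_L·tanβl) = 4.15 + j25.3 Ω
Γ_s = (Z_in − Z_s)/(Z_in + Z_s) = (-70.8 + j25.3)/(79.2 + j25.3), |Γ_s| = 0.905
VSWR = (1 + |Γ_s|)/(1 − |Γ_s|)

VSWR ≈ 20.1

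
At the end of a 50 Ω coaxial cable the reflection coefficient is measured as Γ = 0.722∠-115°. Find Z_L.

Z_L ≈ 11.2 − j30.7 Ω

Z_L = Z_0·(1 + Γ)/(1 − Γ) = 50·(0.695 − j0.654)/(1.31 + j0.654)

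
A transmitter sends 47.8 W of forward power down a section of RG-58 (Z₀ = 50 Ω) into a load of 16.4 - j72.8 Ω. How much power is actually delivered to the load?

P_delivered ≈ 16.1 W

|Γ| = |(-33.6 − j72.8)/(66.4 − j72.8)| = 0.814
|Γ|² = 0.662
P_refl = |Γ|²·P_inc = 31.7 W, P_del = (1 − |Γ|²)·P_inc = 16.1 W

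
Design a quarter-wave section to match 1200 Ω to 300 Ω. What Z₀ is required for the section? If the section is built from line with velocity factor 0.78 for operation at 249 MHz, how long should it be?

Z_qwt = √(Z_0·R_L) = √(300 × 1200) = √360000
λ = 0.78·c/f = 0.94 m, so l = λ/4 = 0.235 m

Z_qwt ≈ 600 Ω; length ≈ 23.5 cm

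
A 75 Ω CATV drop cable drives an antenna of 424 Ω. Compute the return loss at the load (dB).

RL ≈ 3.11 dB

Γ = (424 − 75)/(424 + 75) = 0.699
RL = −20·log₁₀|Γ| = −20·log₁₀(0.699)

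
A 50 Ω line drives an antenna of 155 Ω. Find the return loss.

RL ≈ 5.81 dB

Γ = (155 − 50)/(155 + 50) = 0.512
RL = −20·log₁₀|Γ| = −20·log₁₀(0.512)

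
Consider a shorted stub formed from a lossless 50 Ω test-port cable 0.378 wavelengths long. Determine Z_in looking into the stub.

Z_in ≈ −j48.1 Ω

βl = 2π × 0.378 = 136°
tan(βl) = -0.963
For a shorted stub, Z_in = jZ_0·tan(βl)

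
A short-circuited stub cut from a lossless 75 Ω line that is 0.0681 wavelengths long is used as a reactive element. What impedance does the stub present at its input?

βl = 2π × 0.0681 = 24.5°
tan(βl) = 0.456
For a short-circuited stub, Z_in = jZ_0·tan(βl)

Z_in ≈ +j34.2 Ω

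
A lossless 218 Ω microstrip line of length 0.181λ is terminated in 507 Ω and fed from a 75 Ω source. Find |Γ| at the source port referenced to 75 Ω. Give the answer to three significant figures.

|Γ| ≈ 0.43

βl = 2π × 0.181 = 65.2°
tan(βl) = 2.16
Z_in = Z_0·(Z_L + jZ_0·tanβl)/(Z_0 + jZ_L·tanβl) = 109 − j79.1 Ω
Γ_s = (Z_in − Z_s)/(Z_in + Z_s) = (34.5 − j79.1)/(184 − j79.1), |Γ_s| = 0.43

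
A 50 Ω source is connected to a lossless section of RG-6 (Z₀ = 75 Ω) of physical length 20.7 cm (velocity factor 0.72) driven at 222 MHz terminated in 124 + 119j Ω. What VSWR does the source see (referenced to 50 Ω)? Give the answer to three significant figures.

λ = v/f = 0.72·c / 222 MHz = 0.973 m
βl = 2π·l/λ = 2π × 0.213 = 76.6°
tan(βl) = 4.19
Z_in = Z_0·(Z_L + jZ_0·tanβl)/(Z_0 + jZ_L·tanβl) = 28.8 − j41.4 Ω
Γ_s = (Z_in − Z_s)/(Z_in + Z_s) = (-21.2 − j41.4)/(78.8 − j41.4), |Γ_s| = 0.522
VSWR = (1 + |Γ_s|)/(1 − |Γ_s|)

VSWR ≈ 3.19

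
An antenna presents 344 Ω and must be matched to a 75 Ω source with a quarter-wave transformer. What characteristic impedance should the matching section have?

Z_qwt ≈ 161 Ω

Z_qwt = √(Z_0·R_L) = √(75 × 344) = √25800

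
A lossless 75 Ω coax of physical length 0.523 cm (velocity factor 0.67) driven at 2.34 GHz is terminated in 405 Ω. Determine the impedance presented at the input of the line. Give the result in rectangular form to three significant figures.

Z_in ≈ 82.2 − j149 Ω

λ = v/f = 0.67·c / 2.34 GHz = 0.0859 m
βl = 2π·l/λ = 2π × 0.0609 = 21.9°
tan(βl) = tan(21.9°) = 0.402
Z_in = Z_0·(Z_L + jZ_0·tanβl)/(Z_0 + jZ_L·tanβl)
     = 75·(405 + j30.2)/(75 + j163)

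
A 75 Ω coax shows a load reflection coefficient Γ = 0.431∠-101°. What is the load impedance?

Z_L ≈ 45.2 − j47 Ω

Z_L = Z_0·(1 + Γ)/(1 − Γ) = 75·(0.918 − j0.423)/(1.08 + j0.423)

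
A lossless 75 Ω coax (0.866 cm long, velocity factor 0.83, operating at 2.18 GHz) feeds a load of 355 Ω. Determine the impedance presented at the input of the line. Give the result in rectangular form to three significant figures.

Z_in ≈ 64.5 − j119 Ω

λ = v/f = 0.83·c / 2.18 GHz = 0.114 m
βl = 2π·l/λ = 2π × 0.0758 = 27.3°
tan(βl) = tan(27.3°) = 0.516
Z_in = Z_0·(Z_L + jZ_0·tanβl)/(Z_0 + jZ_L·tanβl)
     = 75·(355 + j38.7)/(75 + j183)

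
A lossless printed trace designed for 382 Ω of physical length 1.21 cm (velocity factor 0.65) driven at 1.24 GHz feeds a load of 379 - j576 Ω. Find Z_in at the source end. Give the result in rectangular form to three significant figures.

λ = v/f = 0.65·c / 1.24 GHz = 0.157 m
βl = 2π·l/λ = 2π × 0.0769 = 27.7°
tan(βl) = tan(27.7°) = 0.525
Z_in = Z_0·(Z_L + jZ_0·tanβl)/(Z_0 + jZ_L·tanβl)
     = 382·(379 − j375)/(684 + j199)

Z_in ≈ 139 − j250 Ω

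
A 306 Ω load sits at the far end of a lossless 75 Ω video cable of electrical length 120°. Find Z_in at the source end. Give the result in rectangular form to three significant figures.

Z_in ≈ 24 + j39.9 Ω

tan(βl) = tan(120°) = -1.73
Z_in = Z_0·(Z_L + jZ_0·tanβl)/(Z_0 + jZ_L·tanβl)
     = 75·(306 − j130)/(75 − j530)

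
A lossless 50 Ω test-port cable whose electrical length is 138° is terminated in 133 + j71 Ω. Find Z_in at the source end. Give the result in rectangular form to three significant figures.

Z_in ≈ 22 + j34.6 Ω

tan(βl) = tan(138°) = -0.9
Z_in = Z_0·(Z_L + jZ_0·tanβl)/(Z_0 + jZ_L·tanβl)
     = 50·(133 + j26)/(114 − j120)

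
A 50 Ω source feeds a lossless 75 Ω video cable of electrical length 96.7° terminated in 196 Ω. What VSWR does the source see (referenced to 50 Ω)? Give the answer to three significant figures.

tan(βl) = -8.51
Z_in = Z_0·(Z_L + jZ_0·tanβl)/(Z_0 + jZ_L·tanβl) = 29 + j7.51 Ω
Γ_s = (Z_in − Z_s)/(Z_in + Z_s) = (-21 + j7.51)/(79 + j7.51), |Γ_s| = 0.28
VSWR = (1 + |Γ_s|)/(1 − |Γ_s|)

VSWR ≈ 1.78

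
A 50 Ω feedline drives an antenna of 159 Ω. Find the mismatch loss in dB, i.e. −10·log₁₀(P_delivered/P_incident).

Γ = (159 − 50)/(159 + 50) = 0.522
|Γ|² = 0.272, so P_del/P_inc = 1 − |Γ|² = 0.728
ML = −10·log₁₀(1 − |Γ|²)

mismatch loss ≈ 1.38 dB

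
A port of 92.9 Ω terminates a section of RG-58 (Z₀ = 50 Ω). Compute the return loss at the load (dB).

RL ≈ 10.5 dB

Γ = (92.9 − 50)/(92.9 + 50) = 0.3
RL = −20·log₁₀|Γ| = −20·log₁₀(0.3)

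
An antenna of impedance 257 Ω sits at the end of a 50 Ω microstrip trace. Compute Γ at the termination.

Γ = (Z_L − Z_0)/(Z_L + Z_0) = (257 − 50)/(257 + 50) = 207/307

Γ = 0.674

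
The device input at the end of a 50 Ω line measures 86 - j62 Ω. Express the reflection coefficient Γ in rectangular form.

Γ ≈ 0.391 − j0.278

Γ = (Z_L − Z_0)/(Z_L + Z_0) = (36 − j62)/(136 − j62)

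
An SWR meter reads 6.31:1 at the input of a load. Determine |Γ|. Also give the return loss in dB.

|Γ| ≈ 0.726; return loss ≈ 2.78 dB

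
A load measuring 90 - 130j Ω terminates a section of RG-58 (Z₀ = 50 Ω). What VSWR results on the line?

VSWR ≈ 5.94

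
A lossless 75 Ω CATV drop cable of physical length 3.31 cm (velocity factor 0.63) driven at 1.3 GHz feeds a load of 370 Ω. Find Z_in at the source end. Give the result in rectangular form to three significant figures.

Z_in ≈ 15.5 − j10.1 Ω

λ = v/f = 0.63·c / 1.3 GHz = 0.145 m
βl = 2π·l/λ = 2π × 0.228 = 82°
tan(βl) = tan(82°) = 7.08
Z_in = Z_0·(Z_L + jZ_0·tanβl)/(Z_0 + jZ_L·tanβl)
     = 75·(370 + j531)/(75 + j2620)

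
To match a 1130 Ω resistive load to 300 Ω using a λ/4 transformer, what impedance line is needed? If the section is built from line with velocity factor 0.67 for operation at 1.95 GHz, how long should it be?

Z_qwt = √(Z_0·R_L) = √(300 × 1130) = √339000
λ = 0.67·c/f = 0.103 m, so l = λ/4 = 0.0258 m

Z_qwt ≈ 582 Ω; length ≈ 2.58 cm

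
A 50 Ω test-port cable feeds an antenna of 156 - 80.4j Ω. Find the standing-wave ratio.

Γ = (Z_L − Z_0)/(Z_L + Z_0) = (106 − j80.4)/(206 − j80.4)
|Γ| = 133/221 = 0.602
VSWR = (1 + |Γ|)/(1 − |Γ|) = 1.6/0.398

VSWR ≈ 4.02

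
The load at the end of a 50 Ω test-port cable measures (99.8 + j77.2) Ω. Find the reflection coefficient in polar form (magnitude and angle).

Γ ≈ 0.545 ∠ 29.9°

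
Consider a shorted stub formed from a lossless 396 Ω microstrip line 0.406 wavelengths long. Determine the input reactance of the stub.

βl = 2π × 0.406 = 146°
tan(βl) = -0.67
For a shorted stub, Z_in = jZ_0·tan(βl)

X_in ≈ -265 Ω (capacitive)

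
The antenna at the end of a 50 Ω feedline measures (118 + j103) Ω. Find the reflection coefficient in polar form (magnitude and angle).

Γ ≈ 0.626 ∠ 25.1°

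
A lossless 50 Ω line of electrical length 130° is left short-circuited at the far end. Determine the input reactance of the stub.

X_in ≈ -59.6 Ω (capacitive)

tan(βl) = -1.19
For a short-circuited stub, Z_in = jZ_0·tan(βl)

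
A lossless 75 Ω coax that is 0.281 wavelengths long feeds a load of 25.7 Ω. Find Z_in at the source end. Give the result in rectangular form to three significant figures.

βl = 2π × 0.281 = 101°
tan(βl) = tan(101°) = -5.07
Z_in = Z_0·(Z_L + jZ_0·tanβl)/(Z_0 + jZ_L·tanβl)
     = 75·(25.7 − j380)/(75 − j130)

Z_in ≈ 171 − j83.5 Ω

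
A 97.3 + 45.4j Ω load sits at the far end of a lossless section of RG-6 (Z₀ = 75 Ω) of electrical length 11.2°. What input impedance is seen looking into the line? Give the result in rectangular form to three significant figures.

Z_in ≈ 120 + j33.3 Ω

tan(βl) = tan(11.2°) = 0.198
Z_in = Z_0·(Z_L + jZ_0·tanβl)/(Z_0 + jZ_L·tanβl)
     = 75·(97.3 + j60.3)/(66 + j19.3)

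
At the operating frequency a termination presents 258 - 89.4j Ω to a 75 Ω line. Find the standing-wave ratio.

Γ = (Z_L − Z_0)/(Z_L + Z_0) = (183 − j89.4)/(333 − j89.4)
|Γ| = 204/345 = 0.591
VSWR = (1 + |Γ|)/(1 − |Γ|) = 1.59/0.409

VSWR ≈ 3.89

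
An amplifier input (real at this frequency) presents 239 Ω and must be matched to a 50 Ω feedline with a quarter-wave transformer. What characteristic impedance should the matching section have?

Z_qwt ≈ 109 Ω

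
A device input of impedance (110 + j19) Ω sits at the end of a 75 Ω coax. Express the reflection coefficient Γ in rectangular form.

Γ = (Z_L − Z_0)/(Z_L + Z_0) = (35 + j19)/(185 + j19)

Γ ≈ 0.198 + j0.0824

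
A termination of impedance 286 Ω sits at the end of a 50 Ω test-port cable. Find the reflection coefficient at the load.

Γ = 0.702

Γ = (Z_L − Z_0)/(Z_L + Z_0) = (286 − 50)/(286 + 50) = 236/336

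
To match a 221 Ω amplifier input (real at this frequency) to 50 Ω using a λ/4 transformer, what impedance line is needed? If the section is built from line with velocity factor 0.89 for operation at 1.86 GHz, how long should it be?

Z_qwt = √(Z_0·R_L) = √(50 × 221) = √11050
λ = 0.89·c/f = 0.144 m, so l = λ/4 = 0.0359 m

Z_qwt ≈ 105 Ω; length ≈ 3.59 cm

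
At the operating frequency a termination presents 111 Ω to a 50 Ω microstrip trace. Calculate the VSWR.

Γ = (111 − 50)/(111 + 50) = 0.379
VSWR = (1 + 0.379)/(1 − 0.379)

VSWR ≈ 2.22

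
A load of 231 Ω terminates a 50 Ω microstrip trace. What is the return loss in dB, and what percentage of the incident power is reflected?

RL ≈ 3.82 dB; 41.5% of incident power reflected

Γ = (231 − 50)/(231 + 50) = 0.644
RL = −20·log₁₀(0.644) = 3.82 dB
P_refl/P_inc = |Γ|² = 0.415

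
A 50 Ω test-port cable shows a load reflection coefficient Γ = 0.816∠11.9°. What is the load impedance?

Z_L ≈ 242 + j244 Ω

Z_L = Z_0·(1 + Γ)/(1 − Γ) = 50·(1.8 + j0.168)/(0.202 − j0.168)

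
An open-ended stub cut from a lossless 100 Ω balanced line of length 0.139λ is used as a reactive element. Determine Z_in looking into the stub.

βl = 2π × 0.139 = 50°
tan(βl) = 1.19
For an open-ended stub, Z_in = −jZ_0·cot(βl) = −jZ_0/tan(βl)

Z_in ≈ −j83.8 Ω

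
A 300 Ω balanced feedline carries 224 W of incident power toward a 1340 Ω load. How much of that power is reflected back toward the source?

P_reflected ≈ 90.1 W

Γ = (1340 − 300)/(1340 + 300) = 0.634
|Γ|² = 0.402
P_refl = |Γ|²·P_inc = 90.1 W, P_del = (1 − |Γ|²)·P_inc = 134 W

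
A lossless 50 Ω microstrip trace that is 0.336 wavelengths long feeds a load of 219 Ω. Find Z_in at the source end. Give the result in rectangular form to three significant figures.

βl = 2π × 0.336 = 121°
tan(βl) = tan(121°) = -1.67
Z_in = Z_0·(Z_L + jZ_0·tanβl)/(Z_0 + jZ_L·tanβl)
     = 50·(219 − j83.3)/(50 − j365)

Z_in ≈ 15.2 + j27.9 Ω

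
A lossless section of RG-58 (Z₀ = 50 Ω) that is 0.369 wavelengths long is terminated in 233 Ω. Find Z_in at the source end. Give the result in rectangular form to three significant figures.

βl = 2π × 0.369 = 133°
tan(βl) = tan(133°) = -1.08
Z_in = Z_0·(Z_L + jZ_0·tanβl)/(Z_0 + jZ_L·tanβl)
     = 50·(233 − j53.9)/(50 − j251)

Z_in ≈ 19.2 + j42.5 Ω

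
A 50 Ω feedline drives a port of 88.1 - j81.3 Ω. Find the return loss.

Γ = (38.1 − j81.3)/(138.1 − j81.3), |Γ| = 0.56
RL = −20·log₁₀|Γ| = −20·log₁₀(0.56)

RL ≈ 5.03 dB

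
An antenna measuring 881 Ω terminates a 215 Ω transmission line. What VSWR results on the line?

Γ = (881 − 215)/(881 + 215) = 0.608
VSWR = (1 + 0.608)/(1 − 0.608)

VSWR ≈ 4.1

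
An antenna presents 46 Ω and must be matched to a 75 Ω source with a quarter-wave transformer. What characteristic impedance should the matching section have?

Z_qwt = √(Z_0·R_L) = √(75 × 46) = √3450

Z_qwt ≈ 58.7 Ω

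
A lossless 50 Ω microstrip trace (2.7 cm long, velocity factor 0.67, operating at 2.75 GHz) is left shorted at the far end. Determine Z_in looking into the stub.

λ = v/f = 0.67·c / 2.75 GHz = 0.0731 m
βl = 2π·l/λ = 2π × 0.369 = 133°
tan(βl) = -1.07
For a shorted stub, Z_in = jZ_0·tan(βl)

Z_in ≈ −j53.6 Ω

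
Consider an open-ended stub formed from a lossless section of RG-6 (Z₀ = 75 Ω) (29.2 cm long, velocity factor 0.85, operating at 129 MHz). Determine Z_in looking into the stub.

λ = v/f = 0.85·c / 129 MHz = 1.98 m
βl = 2π·l/λ = 2π × 0.148 = 53.2°
tan(βl) = 1.34
For an open-ended stub, Z_in = −jZ_0·cot(βl) = −jZ_0/tan(βl)

Z_in ≈ −j56.2 Ω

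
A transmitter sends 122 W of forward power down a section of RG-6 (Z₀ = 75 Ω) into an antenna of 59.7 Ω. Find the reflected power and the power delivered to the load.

P_reflected ≈ 1.57 W; P_delivered ≈ 120 W

Γ = (59.7 − 75)/(59.7 + 75) = -0.114
|Γ|² = 0.0129
P_refl = |Γ|²·P_inc = 1.57 W, P_del = (1 − |Γ|²)·P_inc = 120 W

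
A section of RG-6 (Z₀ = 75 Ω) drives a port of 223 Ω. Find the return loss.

Γ = (223 − 75)/(223 + 75) = 0.497
RL = −20·log₁₀|Γ| = −20·log₁₀(0.497)

RL ≈ 6.08 dB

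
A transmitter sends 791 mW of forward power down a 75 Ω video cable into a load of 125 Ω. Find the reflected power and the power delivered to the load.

P_reflected ≈ 49.4 mW; P_delivered ≈ 742 mW

Γ = (125 − 75)/(125 + 75) = 0.25
|Γ|² = 0.0625
P_refl = |Γ|²·P_inc = 49.4 mW, P_del = (1 − |Γ|²)·P_inc = 742 mW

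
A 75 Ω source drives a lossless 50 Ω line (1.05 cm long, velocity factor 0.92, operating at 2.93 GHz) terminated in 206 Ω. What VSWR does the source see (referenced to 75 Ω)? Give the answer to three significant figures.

VSWR ≈ 4.22

λ = v/f = 0.92·c / 2.93 GHz = 0.0942 m
βl = 2π·l/λ = 2π × 0.111 = 40.1°
tan(βl) = 0.843
Z_in = Z_0·(Z_L + jZ_0·tanβl)/(Z_0 + jZ_L·tanβl) = 27 − j51.5 Ω
Γ_s = (Z_in − Z_s)/(Z_in + Z_s) = (-48 − j51.5)/(102 − j51.5), |Γ_s| = 0.617
VSWR = (1 + |Γ_s|)/(1 − |Γ_s|)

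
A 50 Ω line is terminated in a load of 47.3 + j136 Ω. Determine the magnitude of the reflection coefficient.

|Γ| ≈ 0.813

Γ = (Z_L − Z_0)/(Z_L + Z_0) = (-2.7 + j136)/(97.3 + j136)
|Γ| = 136/167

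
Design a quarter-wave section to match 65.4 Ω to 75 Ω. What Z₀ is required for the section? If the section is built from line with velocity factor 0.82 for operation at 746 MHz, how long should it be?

Z_qwt ≈ 70 Ω; length ≈ 8.24 cm

Z_qwt = √(Z_0·R_L) = √(75 × 65.4) = √4905
λ = 0.82·c/f = 0.33 m, so l = λ/4 = 0.0824 m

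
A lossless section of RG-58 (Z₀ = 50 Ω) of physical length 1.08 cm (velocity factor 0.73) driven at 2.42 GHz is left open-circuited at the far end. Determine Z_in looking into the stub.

Z_in ≈ −j53.7 Ω

λ = v/f = 0.73·c / 2.42 GHz = 0.0905 m
βl = 2π·l/λ = 2π × 0.119 = 43°
tan(βl) = 0.931
For an open-circuited stub, Z_in = −jZ_0·cot(βl) = −jZ_0/tan(βl)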